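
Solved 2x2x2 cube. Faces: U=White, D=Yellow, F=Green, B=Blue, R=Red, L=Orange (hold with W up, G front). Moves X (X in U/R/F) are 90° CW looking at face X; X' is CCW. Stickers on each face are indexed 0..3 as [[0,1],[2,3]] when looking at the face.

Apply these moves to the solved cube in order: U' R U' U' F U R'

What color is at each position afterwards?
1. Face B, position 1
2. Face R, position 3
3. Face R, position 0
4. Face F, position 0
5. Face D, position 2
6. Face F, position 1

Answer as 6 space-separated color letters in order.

Answer: Y W Y O Y G

Derivation:
After move 1 (U'): U=WWWW F=OOGG R=GGRR B=RRBB L=BBOO
After move 2 (R): R=RGRG U=WOWG F=OYGY D=YBYR B=WRWB
After move 3 (U'): U=OGWW F=BBGY R=OYRG B=RGWB L=WROO
After move 4 (U'): U=GWOW F=WRGY R=BBRG B=OYWB L=RGOO
After move 5 (F): F=GWYR U=GWOG R=OBWG D=RBYR L=RYOB
After move 6 (U): U=OGGW F=OBYR R=OYWG B=RYWB L=GWOB
After move 7 (R'): R=YGOW U=OWGR F=OGYW D=RBYR B=RYBB
Query 1: B[1] = Y
Query 2: R[3] = W
Query 3: R[0] = Y
Query 4: F[0] = O
Query 5: D[2] = Y
Query 6: F[1] = G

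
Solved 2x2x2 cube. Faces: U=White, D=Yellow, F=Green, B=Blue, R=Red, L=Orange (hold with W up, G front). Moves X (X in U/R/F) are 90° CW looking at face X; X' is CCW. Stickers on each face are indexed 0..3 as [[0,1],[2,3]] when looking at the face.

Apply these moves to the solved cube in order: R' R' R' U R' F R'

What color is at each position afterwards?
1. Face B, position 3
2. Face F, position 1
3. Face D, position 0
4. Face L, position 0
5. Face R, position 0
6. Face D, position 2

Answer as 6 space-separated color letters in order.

Answer: B W W G R Y

Derivation:
After move 1 (R'): R=RRRR U=WBWB F=GWGW D=YGYG B=YBYB
After move 2 (R'): R=RRRR U=WYWY F=GBGB D=YWYW B=GBGB
After move 3 (R'): R=RRRR U=WGWG F=GYGY D=YBYB B=WBWB
After move 4 (U): U=WWGG F=RRGY R=WBRR B=OOWB L=GYOO
After move 5 (R'): R=BRWR U=WWGO F=RWGG D=YRYY B=BOBB
After move 6 (F): F=GRGW U=WWOY R=GROR D=WBYY L=GYOR
After move 7 (R'): R=RRGO U=WBOB F=GWGY D=WRYW B=YOBB
Query 1: B[3] = B
Query 2: F[1] = W
Query 3: D[0] = W
Query 4: L[0] = G
Query 5: R[0] = R
Query 6: D[2] = Y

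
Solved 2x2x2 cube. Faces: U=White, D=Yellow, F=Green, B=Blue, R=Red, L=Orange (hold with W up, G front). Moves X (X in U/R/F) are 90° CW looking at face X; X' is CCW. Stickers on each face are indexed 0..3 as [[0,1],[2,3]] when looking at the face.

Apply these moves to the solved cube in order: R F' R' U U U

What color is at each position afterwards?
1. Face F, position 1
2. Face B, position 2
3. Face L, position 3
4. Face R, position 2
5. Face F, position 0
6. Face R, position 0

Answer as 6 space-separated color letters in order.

After move 1 (R): R=RRRR U=WGWG F=GYGY D=YBYB B=WBWB
After move 2 (F'): F=YYGG U=WGRR R=BRYR D=OOYB L=OGOW
After move 3 (R'): R=RRBY U=WWRW F=YGGR D=OYYG B=BBOB
After move 4 (U): U=RWWW F=RRGR R=BBBY B=OGOB L=YGOW
After move 5 (U): U=WRWW F=BBGR R=OGBY B=YGOB L=RROW
After move 6 (U): U=WWWR F=OGGR R=YGBY B=RROB L=BBOW
Query 1: F[1] = G
Query 2: B[2] = O
Query 3: L[3] = W
Query 4: R[2] = B
Query 5: F[0] = O
Query 6: R[0] = Y

Answer: G O W B O Y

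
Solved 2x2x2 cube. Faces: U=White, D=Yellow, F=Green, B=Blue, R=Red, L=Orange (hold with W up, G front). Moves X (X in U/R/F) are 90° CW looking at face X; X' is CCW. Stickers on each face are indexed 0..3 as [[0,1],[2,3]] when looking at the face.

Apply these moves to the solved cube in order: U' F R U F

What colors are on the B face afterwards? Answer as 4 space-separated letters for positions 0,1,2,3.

After move 1 (U'): U=WWWW F=OOGG R=GGRR B=RRBB L=BBOO
After move 2 (F): F=GOGO U=WWOB R=WGWR D=RGYY L=BYOY
After move 3 (R): R=WWRG U=WOOO F=GGGY D=RBYR B=BRWB
After move 4 (U): U=OWOO F=WWGY R=BRRG B=BYWB L=GGOY
After move 5 (F): F=GWYW U=OWYG R=OROG D=RBYR L=GROB
Query: B face = BYWB

Answer: B Y W B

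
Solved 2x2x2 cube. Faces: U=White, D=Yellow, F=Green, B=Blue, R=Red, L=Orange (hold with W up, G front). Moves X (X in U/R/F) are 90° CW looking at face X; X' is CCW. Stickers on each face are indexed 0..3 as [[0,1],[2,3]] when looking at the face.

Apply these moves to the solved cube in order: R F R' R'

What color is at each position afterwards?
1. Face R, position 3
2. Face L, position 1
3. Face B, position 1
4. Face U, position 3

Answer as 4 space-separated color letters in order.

After move 1 (R): R=RRRR U=WGWG F=GYGY D=YBYB B=WBWB
After move 2 (F): F=GGYY U=WGOO R=WRGR D=RRYB L=OYOB
After move 3 (R'): R=RRWG U=WWOW F=GGYO D=RGYY B=BBRB
After move 4 (R'): R=RGRW U=WROB F=GWYW D=RGYO B=YBGB
Query 1: R[3] = W
Query 2: L[1] = Y
Query 3: B[1] = B
Query 4: U[3] = B

Answer: W Y B B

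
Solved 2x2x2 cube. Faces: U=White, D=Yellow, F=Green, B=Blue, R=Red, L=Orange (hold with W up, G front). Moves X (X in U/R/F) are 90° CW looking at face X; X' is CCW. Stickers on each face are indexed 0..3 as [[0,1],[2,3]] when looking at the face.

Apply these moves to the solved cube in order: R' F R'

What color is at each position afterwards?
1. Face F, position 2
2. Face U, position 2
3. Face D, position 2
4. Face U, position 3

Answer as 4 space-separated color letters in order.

After move 1 (R'): R=RRRR U=WBWB F=GWGW D=YGYG B=YBYB
After move 2 (F): F=GGWW U=WBOO R=WRBR D=RRYG L=OYOG
After move 3 (R'): R=RRWB U=WYOY F=GBWO D=RGYW B=GBRB
Query 1: F[2] = W
Query 2: U[2] = O
Query 3: D[2] = Y
Query 4: U[3] = Y

Answer: W O Y Y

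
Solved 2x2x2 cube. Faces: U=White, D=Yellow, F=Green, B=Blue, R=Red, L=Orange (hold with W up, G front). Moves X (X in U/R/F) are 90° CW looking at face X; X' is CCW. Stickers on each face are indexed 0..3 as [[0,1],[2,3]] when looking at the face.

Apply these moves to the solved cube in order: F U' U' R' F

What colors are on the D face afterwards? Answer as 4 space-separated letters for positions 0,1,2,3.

After move 1 (F): F=GGGG U=WWOO R=WRWR D=RRYY L=OYOY
After move 2 (U'): U=WOWO F=OYGG R=GGWR B=WRBB L=BBOY
After move 3 (U'): U=OOWW F=BBGG R=OYWR B=GGBB L=WROY
After move 4 (R'): R=YROW U=OBWG F=BOGW D=RBYG B=YGRB
After move 5 (F): F=GBWO U=OBYR R=WRGW D=OYYG L=WROB
Query: D face = OYYG

Answer: O Y Y G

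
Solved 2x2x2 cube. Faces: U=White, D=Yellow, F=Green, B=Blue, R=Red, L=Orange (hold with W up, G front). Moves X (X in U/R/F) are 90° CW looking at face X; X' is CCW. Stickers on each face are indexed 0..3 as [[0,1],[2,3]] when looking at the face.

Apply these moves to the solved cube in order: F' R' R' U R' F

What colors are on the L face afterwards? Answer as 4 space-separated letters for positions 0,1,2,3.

After move 1 (F'): F=GGGG U=WWRR R=YRYR D=OOYY L=OWOW
After move 2 (R'): R=RRYY U=WBRB F=GWGR D=OGYG B=YBOB
After move 3 (R'): R=RYRY U=WORY F=GBGB D=OWYR B=GBGB
After move 4 (U): U=RWYO F=RYGB R=GBRY B=OWGB L=GBOW
After move 5 (R'): R=BYGR U=RGYO F=RWGO D=OYYB B=RWWB
After move 6 (F): F=GROW U=RGWB R=YYOR D=GBYB L=GOOY
Query: L face = GOOY

Answer: G O O Y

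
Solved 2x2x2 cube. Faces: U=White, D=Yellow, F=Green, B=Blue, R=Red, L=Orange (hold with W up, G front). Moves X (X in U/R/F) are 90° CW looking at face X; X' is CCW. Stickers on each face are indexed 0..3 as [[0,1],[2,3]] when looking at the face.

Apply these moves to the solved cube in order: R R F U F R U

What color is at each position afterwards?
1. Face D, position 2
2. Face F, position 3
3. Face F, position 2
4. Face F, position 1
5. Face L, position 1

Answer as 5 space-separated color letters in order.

Answer: Y W B O G

Derivation:
After move 1 (R): R=RRRR U=WGWG F=GYGY D=YBYB B=WBWB
After move 2 (R): R=RRRR U=WYWY F=GBGB D=YWYW B=GBGB
After move 3 (F): F=GGBB U=WYOO R=WRYR D=RRYW L=OYOW
After move 4 (U): U=OWOY F=WRBB R=GBYR B=OYGB L=GGOW
After move 5 (F): F=BWBR U=OWWG R=OBYR D=YGYW L=GROR
After move 6 (R): R=YORB U=OWWR F=BGBW D=YGYO B=GYWB
After move 7 (U): U=WORW F=YOBW R=GYRB B=GRWB L=BGOR
Query 1: D[2] = Y
Query 2: F[3] = W
Query 3: F[2] = B
Query 4: F[1] = O
Query 5: L[1] = G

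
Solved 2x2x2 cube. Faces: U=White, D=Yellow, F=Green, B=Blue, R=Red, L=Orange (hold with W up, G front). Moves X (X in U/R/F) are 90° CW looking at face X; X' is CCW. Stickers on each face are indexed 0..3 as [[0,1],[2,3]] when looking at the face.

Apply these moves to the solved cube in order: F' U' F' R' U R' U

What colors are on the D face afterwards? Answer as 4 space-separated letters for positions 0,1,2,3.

Answer: B R Y Y

Derivation:
After move 1 (F'): F=GGGG U=WWRR R=YRYR D=OOYY L=OWOW
After move 2 (U'): U=WRWR F=OWGG R=GGYR B=YRBB L=BBOW
After move 3 (F'): F=WGOG U=WRGY R=OGOR D=BWYY L=BROW
After move 4 (R'): R=GROO U=WBGY F=WROY D=BGYG B=YRWB
After move 5 (U): U=GWYB F=GROY R=YROO B=BRWB L=WROW
After move 6 (R'): R=ROYO U=GWYB F=GWOB D=BRYY B=GRGB
After move 7 (U): U=YGBW F=ROOB R=GRYO B=WRGB L=GWOW
Query: D face = BRYY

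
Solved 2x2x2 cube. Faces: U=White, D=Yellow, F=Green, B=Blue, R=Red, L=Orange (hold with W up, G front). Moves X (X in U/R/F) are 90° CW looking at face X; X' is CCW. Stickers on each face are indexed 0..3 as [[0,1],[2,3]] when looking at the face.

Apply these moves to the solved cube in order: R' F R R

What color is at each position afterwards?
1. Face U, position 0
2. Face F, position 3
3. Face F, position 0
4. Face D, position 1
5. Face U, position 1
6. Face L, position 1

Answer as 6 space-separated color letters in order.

Answer: W Y G B R Y

Derivation:
After move 1 (R'): R=RRRR U=WBWB F=GWGW D=YGYG B=YBYB
After move 2 (F): F=GGWW U=WBOO R=WRBR D=RRYG L=OYOG
After move 3 (R): R=BWRR U=WGOW F=GRWG D=RYYY B=OBBB
After move 4 (R): R=RBRW U=WROG F=GYWY D=RBYO B=WBGB
Query 1: U[0] = W
Query 2: F[3] = Y
Query 3: F[0] = G
Query 4: D[1] = B
Query 5: U[1] = R
Query 6: L[1] = Y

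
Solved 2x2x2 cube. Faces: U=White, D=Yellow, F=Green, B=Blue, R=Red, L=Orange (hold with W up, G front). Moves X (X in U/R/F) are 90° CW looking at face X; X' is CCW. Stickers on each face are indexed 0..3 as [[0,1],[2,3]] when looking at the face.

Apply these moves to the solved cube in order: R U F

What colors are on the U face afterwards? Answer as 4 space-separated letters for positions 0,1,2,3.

After move 1 (R): R=RRRR U=WGWG F=GYGY D=YBYB B=WBWB
After move 2 (U): U=WWGG F=RRGY R=WBRR B=OOWB L=GYOO
After move 3 (F): F=GRYR U=WWOY R=GBGR D=RWYB L=GYOB
Query: U face = WWOY

Answer: W W O Y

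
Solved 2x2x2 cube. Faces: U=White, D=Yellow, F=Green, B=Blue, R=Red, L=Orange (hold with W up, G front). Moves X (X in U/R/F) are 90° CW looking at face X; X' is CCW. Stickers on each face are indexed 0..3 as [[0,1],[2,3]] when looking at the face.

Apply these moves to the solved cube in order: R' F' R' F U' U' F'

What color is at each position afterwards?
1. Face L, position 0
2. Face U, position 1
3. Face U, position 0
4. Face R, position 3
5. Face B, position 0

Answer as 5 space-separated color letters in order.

Answer: R W B Y G

Derivation:
After move 1 (R'): R=RRRR U=WBWB F=GWGW D=YGYG B=YBYB
After move 2 (F'): F=WWGG U=WBRR R=GRYR D=OOYG L=OBOW
After move 3 (R'): R=RRGY U=WYRY F=WBGR D=OWYG B=GBOB
After move 4 (F): F=GWRB U=WYWB R=RRYY D=GRYG L=OOOW
After move 5 (U'): U=YBWW F=OORB R=GWYY B=RROB L=GBOW
After move 6 (U'): U=BWYW F=GBRB R=OOYY B=GWOB L=RROW
After move 7 (F'): F=BBGR U=BWOY R=ROGY D=RWYG L=RWOY
Query 1: L[0] = R
Query 2: U[1] = W
Query 3: U[0] = B
Query 4: R[3] = Y
Query 5: B[0] = G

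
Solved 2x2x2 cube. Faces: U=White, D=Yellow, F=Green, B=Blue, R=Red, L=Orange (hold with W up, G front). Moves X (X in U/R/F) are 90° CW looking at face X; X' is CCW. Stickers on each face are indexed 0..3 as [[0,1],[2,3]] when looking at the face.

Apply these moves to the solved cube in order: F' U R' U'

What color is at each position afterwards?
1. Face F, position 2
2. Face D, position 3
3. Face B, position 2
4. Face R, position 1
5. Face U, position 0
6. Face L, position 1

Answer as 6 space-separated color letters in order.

After move 1 (F'): F=GGGG U=WWRR R=YRYR D=OOYY L=OWOW
After move 2 (U): U=RWRW F=YRGG R=BBYR B=OWBB L=GGOW
After move 3 (R'): R=BRBY U=RBRO F=YWGW D=ORYG B=YWOB
After move 4 (U'): U=BORR F=GGGW R=YWBY B=BROB L=YWOW
Query 1: F[2] = G
Query 2: D[3] = G
Query 3: B[2] = O
Query 4: R[1] = W
Query 5: U[0] = B
Query 6: L[1] = W

Answer: G G O W B W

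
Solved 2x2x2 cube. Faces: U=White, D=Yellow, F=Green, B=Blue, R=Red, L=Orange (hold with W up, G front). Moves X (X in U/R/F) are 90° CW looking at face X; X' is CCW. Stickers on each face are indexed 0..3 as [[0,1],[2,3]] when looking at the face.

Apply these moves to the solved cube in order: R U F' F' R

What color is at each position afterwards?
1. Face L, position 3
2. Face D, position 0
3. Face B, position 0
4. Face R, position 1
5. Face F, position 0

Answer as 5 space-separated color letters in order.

After move 1 (R): R=RRRR U=WGWG F=GYGY D=YBYB B=WBWB
After move 2 (U): U=WWGG F=RRGY R=WBRR B=OOWB L=GYOO
After move 3 (F'): F=RYRG U=WWWR R=BBYR D=YOYB L=GGOG
After move 4 (F'): F=YGRR U=WWBY R=OBYR D=GGYB L=GROW
After move 5 (R): R=YORB U=WGBR F=YGRB D=GWYO B=YOWB
Query 1: L[3] = W
Query 2: D[0] = G
Query 3: B[0] = Y
Query 4: R[1] = O
Query 5: F[0] = Y

Answer: W G Y O Y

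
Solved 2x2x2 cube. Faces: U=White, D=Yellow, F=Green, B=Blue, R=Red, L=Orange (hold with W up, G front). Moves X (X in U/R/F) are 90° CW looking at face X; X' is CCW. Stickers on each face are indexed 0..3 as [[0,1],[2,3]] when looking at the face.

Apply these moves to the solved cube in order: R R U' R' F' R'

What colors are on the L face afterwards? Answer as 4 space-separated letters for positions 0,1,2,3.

Answer: G R O W

Derivation:
After move 1 (R): R=RRRR U=WGWG F=GYGY D=YBYB B=WBWB
After move 2 (R): R=RRRR U=WYWY F=GBGB D=YWYW B=GBGB
After move 3 (U'): U=YYWW F=OOGB R=GBRR B=RRGB L=GBOO
After move 4 (R'): R=BRGR U=YGWR F=OYGW D=YOYB B=WRWB
After move 5 (F'): F=YWOG U=YGBG R=ORYR D=BOYB L=GROW
After move 6 (R'): R=RROY U=YWBW F=YGOG D=BWYG B=BROB
Query: L face = GROW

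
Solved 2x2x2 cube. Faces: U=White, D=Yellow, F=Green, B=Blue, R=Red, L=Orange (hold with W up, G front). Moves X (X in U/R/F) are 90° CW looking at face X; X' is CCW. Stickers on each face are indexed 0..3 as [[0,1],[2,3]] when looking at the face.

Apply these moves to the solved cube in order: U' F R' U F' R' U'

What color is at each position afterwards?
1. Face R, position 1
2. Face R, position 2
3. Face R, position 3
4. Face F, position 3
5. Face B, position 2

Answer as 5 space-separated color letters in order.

After move 1 (U'): U=WWWW F=OOGG R=GGRR B=RRBB L=BBOO
After move 2 (F): F=GOGO U=WWOB R=WGWR D=RGYY L=BYOY
After move 3 (R'): R=GRWW U=WBOR F=GWGB D=ROYO B=YRGB
After move 4 (U): U=OWRB F=GRGB R=YRWW B=BYGB L=GWOY
After move 5 (F'): F=RBGG U=OWYW R=ORRW D=WYYO L=GBOR
After move 6 (R'): R=RWOR U=OGYB F=RWGW D=WBYG B=OYYB
After move 7 (U'): U=GBOY F=GBGW R=RWOR B=RWYB L=OYOR
Query 1: R[1] = W
Query 2: R[2] = O
Query 3: R[3] = R
Query 4: F[3] = W
Query 5: B[2] = Y

Answer: W O R W Y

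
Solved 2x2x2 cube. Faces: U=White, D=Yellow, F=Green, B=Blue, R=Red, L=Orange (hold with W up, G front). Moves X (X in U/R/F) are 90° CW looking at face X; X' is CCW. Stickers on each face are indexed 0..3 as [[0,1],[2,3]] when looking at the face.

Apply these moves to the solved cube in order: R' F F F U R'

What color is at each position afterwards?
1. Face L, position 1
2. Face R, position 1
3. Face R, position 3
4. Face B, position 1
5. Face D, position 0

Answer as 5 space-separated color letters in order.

After move 1 (R'): R=RRRR U=WBWB F=GWGW D=YGYG B=YBYB
After move 2 (F): F=GGWW U=WBOO R=WRBR D=RRYG L=OYOG
After move 3 (F): F=WGWG U=WBGY R=OROR D=BWYG L=OROR
After move 4 (F): F=WWGG U=WBRR R=GRYR D=OOYG L=OBOW
After move 5 (U): U=RWRB F=GRGG R=YBYR B=OBYB L=WWOW
After move 6 (R'): R=BRYY U=RYRO F=GWGB D=ORYG B=GBOB
Query 1: L[1] = W
Query 2: R[1] = R
Query 3: R[3] = Y
Query 4: B[1] = B
Query 5: D[0] = O

Answer: W R Y B O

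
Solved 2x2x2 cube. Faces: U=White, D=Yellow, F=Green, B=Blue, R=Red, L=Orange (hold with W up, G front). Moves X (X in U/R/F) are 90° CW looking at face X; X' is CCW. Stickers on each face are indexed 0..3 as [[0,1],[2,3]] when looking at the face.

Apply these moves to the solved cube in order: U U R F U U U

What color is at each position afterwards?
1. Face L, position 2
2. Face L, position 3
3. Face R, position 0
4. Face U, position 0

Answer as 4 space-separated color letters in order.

Answer: O B G B

Derivation:
After move 1 (U): U=WWWW F=RRGG R=BBRR B=OOBB L=GGOO
After move 2 (U): U=WWWW F=BBGG R=OORR B=GGBB L=RROO
After move 3 (R): R=RORO U=WBWG F=BYGY D=YBYG B=WGWB
After move 4 (F): F=GBYY U=WBOR R=WOGO D=RRYG L=RYOB
After move 5 (U): U=OWRB F=WOYY R=WGGO B=RYWB L=GBOB
After move 6 (U): U=ROBW F=WGYY R=RYGO B=GBWB L=WOOB
After move 7 (U): U=BRWO F=RYYY R=GBGO B=WOWB L=WGOB
Query 1: L[2] = O
Query 2: L[3] = B
Query 3: R[0] = G
Query 4: U[0] = B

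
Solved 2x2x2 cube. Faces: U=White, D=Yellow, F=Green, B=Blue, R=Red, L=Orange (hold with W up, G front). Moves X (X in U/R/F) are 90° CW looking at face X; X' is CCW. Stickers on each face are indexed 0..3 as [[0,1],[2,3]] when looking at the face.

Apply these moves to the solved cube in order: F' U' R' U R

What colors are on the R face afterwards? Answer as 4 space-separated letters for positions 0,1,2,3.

After move 1 (F'): F=GGGG U=WWRR R=YRYR D=OOYY L=OWOW
After move 2 (U'): U=WRWR F=OWGG R=GGYR B=YRBB L=BBOW
After move 3 (R'): R=GRGY U=WBWY F=ORGR D=OWYG B=YROB
After move 4 (U): U=WWYB F=GRGR R=YRGY B=BBOB L=OROW
After move 5 (R): R=GYYR U=WRYR F=GWGG D=OOYB B=BBWB
Query: R face = GYYR

Answer: G Y Y R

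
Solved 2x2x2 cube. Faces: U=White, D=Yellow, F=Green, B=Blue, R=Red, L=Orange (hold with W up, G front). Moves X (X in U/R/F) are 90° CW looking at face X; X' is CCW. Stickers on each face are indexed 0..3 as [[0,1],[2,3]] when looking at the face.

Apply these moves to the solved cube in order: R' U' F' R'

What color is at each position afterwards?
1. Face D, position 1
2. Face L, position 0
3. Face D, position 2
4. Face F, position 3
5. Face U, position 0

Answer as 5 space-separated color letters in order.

After move 1 (R'): R=RRRR U=WBWB F=GWGW D=YGYG B=YBYB
After move 2 (U'): U=BBWW F=OOGW R=GWRR B=RRYB L=YBOO
After move 3 (F'): F=OWOG U=BBGR R=GWYR D=BOYG L=YWOW
After move 4 (R'): R=WRGY U=BYGR F=OBOR D=BWYG B=GROB
Query 1: D[1] = W
Query 2: L[0] = Y
Query 3: D[2] = Y
Query 4: F[3] = R
Query 5: U[0] = B

Answer: W Y Y R B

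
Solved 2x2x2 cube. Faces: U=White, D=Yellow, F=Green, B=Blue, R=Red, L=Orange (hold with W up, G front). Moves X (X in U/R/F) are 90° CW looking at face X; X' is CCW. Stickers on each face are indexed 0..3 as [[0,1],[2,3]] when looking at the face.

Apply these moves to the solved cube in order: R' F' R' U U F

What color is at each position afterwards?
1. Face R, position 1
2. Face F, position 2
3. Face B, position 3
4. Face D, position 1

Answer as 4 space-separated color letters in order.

Answer: B R B O

Derivation:
After move 1 (R'): R=RRRR U=WBWB F=GWGW D=YGYG B=YBYB
After move 2 (F'): F=WWGG U=WBRR R=GRYR D=OOYG L=OBOW
After move 3 (R'): R=RRGY U=WYRY F=WBGR D=OWYG B=GBOB
After move 4 (U): U=RWYY F=RRGR R=GBGY B=OBOB L=WBOW
After move 5 (U): U=YRYW F=GBGR R=OBGY B=WBOB L=RROW
After move 6 (F): F=GGRB U=YRWR R=YBWY D=GOYG L=ROOW
Query 1: R[1] = B
Query 2: F[2] = R
Query 3: B[3] = B
Query 4: D[1] = O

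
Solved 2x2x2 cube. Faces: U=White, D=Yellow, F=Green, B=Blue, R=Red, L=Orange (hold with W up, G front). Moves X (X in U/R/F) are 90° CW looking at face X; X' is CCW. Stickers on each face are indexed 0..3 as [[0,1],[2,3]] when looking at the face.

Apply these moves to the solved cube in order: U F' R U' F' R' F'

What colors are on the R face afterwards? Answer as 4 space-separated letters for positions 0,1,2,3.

Answer: Y B O G

Derivation:
After move 1 (U): U=WWWW F=RRGG R=BBRR B=OOBB L=GGOO
After move 2 (F'): F=RGRG U=WWBR R=YBYR D=GOYY L=GWOW
After move 3 (R): R=YYRB U=WGBG F=RORY D=GBYO B=ROWB
After move 4 (U'): U=GGWB F=GWRY R=RORB B=YYWB L=ROOW
After move 5 (F'): F=WYGR U=GGRR R=BOGB D=OWYO L=RBOW
After move 6 (R'): R=OBBG U=GWRY F=WGGR D=OYYR B=OYWB
After move 7 (F'): F=GRWG U=GWOB R=YBOG D=BWYR L=RYOR
Query: R face = YBOG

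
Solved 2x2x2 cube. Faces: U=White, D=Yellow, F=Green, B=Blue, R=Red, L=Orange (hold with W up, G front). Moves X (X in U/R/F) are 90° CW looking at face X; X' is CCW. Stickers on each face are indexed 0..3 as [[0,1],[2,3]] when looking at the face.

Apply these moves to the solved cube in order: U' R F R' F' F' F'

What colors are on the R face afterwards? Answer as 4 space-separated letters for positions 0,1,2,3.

After move 1 (U'): U=WWWW F=OOGG R=GGRR B=RRBB L=BBOO
After move 2 (R): R=RGRG U=WOWG F=OYGY D=YBYR B=WRWB
After move 3 (F): F=GOYY U=WOOB R=WGGG D=RRYR L=BYOB
After move 4 (R'): R=GGWG U=WWOW F=GOYB D=ROYY B=RRRB
After move 5 (F'): F=OBGY U=WWGW R=OGRG D=YBYY L=BWOO
After move 6 (F'): F=BYOG U=WWOR R=BGYG D=WOYY L=BWOG
After move 7 (F'): F=YGBO U=WWBY R=OGWG D=WGYY L=BROO
Query: R face = OGWG

Answer: O G W G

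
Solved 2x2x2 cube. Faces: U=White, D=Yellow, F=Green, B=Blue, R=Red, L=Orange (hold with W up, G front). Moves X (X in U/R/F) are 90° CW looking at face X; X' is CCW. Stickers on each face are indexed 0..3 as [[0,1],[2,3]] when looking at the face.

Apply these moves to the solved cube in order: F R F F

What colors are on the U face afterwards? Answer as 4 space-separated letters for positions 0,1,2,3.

Answer: W G B R

Derivation:
After move 1 (F): F=GGGG U=WWOO R=WRWR D=RRYY L=OYOY
After move 2 (R): R=WWRR U=WGOG F=GRGY D=RBYB B=OBWB
After move 3 (F): F=GGYR U=WGYY R=OWGR D=RWYB L=OROB
After move 4 (F): F=YGRG U=WGBR R=YWYR D=GOYB L=OROW
Query: U face = WGBR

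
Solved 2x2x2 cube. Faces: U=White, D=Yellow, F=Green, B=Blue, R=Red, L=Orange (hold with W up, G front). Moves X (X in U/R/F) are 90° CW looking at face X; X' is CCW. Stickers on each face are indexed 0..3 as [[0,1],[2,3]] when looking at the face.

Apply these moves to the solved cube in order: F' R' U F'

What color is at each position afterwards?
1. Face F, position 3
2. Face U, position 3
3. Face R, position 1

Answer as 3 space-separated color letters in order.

Answer: G Y B

Derivation:
After move 1 (F'): F=GGGG U=WWRR R=YRYR D=OOYY L=OWOW
After move 2 (R'): R=RRYY U=WBRB F=GWGR D=OGYG B=YBOB
After move 3 (U): U=RWBB F=RRGR R=YBYY B=OWOB L=GWOW
After move 4 (F'): F=RRRG U=RWYY R=GBOY D=WWYG L=GBOB
Query 1: F[3] = G
Query 2: U[3] = Y
Query 3: R[1] = B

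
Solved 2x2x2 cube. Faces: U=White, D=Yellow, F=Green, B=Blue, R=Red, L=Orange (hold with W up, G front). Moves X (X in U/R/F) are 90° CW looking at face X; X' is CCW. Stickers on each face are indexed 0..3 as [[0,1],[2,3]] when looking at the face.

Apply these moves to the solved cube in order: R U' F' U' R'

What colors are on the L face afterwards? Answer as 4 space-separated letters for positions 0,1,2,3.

After move 1 (R): R=RRRR U=WGWG F=GYGY D=YBYB B=WBWB
After move 2 (U'): U=GGWW F=OOGY R=GYRR B=RRWB L=WBOO
After move 3 (F'): F=OYOG U=GGGR R=BYYR D=BOYB L=WWOW
After move 4 (U'): U=GRGG F=WWOG R=OYYR B=BYWB L=RROW
After move 5 (R'): R=YROY U=GWGB F=WROG D=BWYG B=BYOB
Query: L face = RROW

Answer: R R O W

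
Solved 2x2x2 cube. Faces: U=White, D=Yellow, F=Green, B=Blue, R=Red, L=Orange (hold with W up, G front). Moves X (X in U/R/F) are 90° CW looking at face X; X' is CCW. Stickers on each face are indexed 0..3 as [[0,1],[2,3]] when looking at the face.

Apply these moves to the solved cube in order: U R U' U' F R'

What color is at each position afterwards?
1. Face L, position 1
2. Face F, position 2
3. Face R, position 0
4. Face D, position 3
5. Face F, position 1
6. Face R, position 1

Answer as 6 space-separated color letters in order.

Answer: Y Y G O W B

Derivation:
After move 1 (U): U=WWWW F=RRGG R=BBRR B=OOBB L=GGOO
After move 2 (R): R=RBRB U=WRWG F=RYGY D=YBYO B=WOWB
After move 3 (U'): U=RGWW F=GGGY R=RYRB B=RBWB L=WOOO
After move 4 (U'): U=GWRW F=WOGY R=GGRB B=RYWB L=RBOO
After move 5 (F): F=GWYO U=GWOB R=RGWB D=RGYO L=RYOB
After move 6 (R'): R=GBRW U=GWOR F=GWYB D=RWYO B=OYGB
Query 1: L[1] = Y
Query 2: F[2] = Y
Query 3: R[0] = G
Query 4: D[3] = O
Query 5: F[1] = W
Query 6: R[1] = B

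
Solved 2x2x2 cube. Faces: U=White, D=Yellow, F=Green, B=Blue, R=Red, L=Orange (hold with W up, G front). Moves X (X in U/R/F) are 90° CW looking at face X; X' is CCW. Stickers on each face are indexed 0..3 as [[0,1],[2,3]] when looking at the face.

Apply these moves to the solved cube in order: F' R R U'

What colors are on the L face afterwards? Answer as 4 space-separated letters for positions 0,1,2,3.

After move 1 (F'): F=GGGG U=WWRR R=YRYR D=OOYY L=OWOW
After move 2 (R): R=YYRR U=WGRG F=GOGY D=OBYB B=RBWB
After move 3 (R): R=RYRY U=WORY F=GBGB D=OWYR B=GBGB
After move 4 (U'): U=OYWR F=OWGB R=GBRY B=RYGB L=GBOW
Query: L face = GBOW

Answer: G B O W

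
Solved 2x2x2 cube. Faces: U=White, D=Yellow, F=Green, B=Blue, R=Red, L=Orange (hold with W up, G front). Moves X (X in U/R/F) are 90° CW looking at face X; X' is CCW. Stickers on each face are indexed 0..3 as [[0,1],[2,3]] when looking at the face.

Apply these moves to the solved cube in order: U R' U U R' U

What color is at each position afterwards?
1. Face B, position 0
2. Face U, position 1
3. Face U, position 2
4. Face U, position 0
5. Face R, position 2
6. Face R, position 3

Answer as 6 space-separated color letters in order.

After move 1 (U): U=WWWW F=RRGG R=BBRR B=OOBB L=GGOO
After move 2 (R'): R=BRBR U=WBWO F=RWGW D=YRYG B=YOYB
After move 3 (U): U=WWOB F=BRGW R=YOBR B=GGYB L=RWOO
After move 4 (U): U=OWBW F=YOGW R=GGBR B=RWYB L=BROO
After move 5 (R'): R=GRGB U=OYBR F=YWGW D=YOYW B=GWRB
After move 6 (U): U=BORY F=GRGW R=GWGB B=BRRB L=YWOO
Query 1: B[0] = B
Query 2: U[1] = O
Query 3: U[2] = R
Query 4: U[0] = B
Query 5: R[2] = G
Query 6: R[3] = B

Answer: B O R B G B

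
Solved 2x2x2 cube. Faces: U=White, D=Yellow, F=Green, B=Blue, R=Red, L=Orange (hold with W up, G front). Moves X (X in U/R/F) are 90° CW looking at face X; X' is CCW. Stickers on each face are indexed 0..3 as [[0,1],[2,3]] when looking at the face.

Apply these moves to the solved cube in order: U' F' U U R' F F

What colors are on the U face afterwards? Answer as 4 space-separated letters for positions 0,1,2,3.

After move 1 (U'): U=WWWW F=OOGG R=GGRR B=RRBB L=BBOO
After move 2 (F'): F=OGOG U=WWGR R=YGYR D=BOYY L=BWOW
After move 3 (U): U=GWRW F=YGOG R=RRYR B=BWBB L=OGOW
After move 4 (U): U=RGWW F=RROG R=BWYR B=OGBB L=YGOW
After move 5 (R'): R=WRBY U=RBWO F=RGOW D=BRYG B=YGOB
After move 6 (F): F=ORWG U=RBWG R=WROY D=BWYG L=YBOR
After move 7 (F): F=WOGR U=RBRB R=WRGY D=OWYG L=YBOW
Query: U face = RBRB

Answer: R B R B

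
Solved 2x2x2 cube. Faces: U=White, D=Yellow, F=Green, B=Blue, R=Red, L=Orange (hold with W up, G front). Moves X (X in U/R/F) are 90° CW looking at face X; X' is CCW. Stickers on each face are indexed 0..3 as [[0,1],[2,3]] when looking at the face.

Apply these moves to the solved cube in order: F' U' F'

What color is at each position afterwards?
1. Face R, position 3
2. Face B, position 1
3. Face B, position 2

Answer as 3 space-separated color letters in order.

Answer: R R B

Derivation:
After move 1 (F'): F=GGGG U=WWRR R=YRYR D=OOYY L=OWOW
After move 2 (U'): U=WRWR F=OWGG R=GGYR B=YRBB L=BBOW
After move 3 (F'): F=WGOG U=WRGY R=OGOR D=BWYY L=BROW
Query 1: R[3] = R
Query 2: B[1] = R
Query 3: B[2] = B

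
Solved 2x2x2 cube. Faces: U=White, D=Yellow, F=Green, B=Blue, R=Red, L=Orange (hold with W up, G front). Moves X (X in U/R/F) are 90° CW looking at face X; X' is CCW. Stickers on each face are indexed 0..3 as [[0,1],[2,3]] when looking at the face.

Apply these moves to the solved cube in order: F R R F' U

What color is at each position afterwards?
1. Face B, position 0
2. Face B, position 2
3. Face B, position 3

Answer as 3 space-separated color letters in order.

After move 1 (F): F=GGGG U=WWOO R=WRWR D=RRYY L=OYOY
After move 2 (R): R=WWRR U=WGOG F=GRGY D=RBYB B=OBWB
After move 3 (R): R=RWRW U=WROY F=GBGB D=RWYO B=GBGB
After move 4 (F'): F=BBGG U=WRRR R=WWRW D=YYYO L=OYOO
After move 5 (U): U=RWRR F=WWGG R=GBRW B=OYGB L=BBOO
Query 1: B[0] = O
Query 2: B[2] = G
Query 3: B[3] = B

Answer: O G B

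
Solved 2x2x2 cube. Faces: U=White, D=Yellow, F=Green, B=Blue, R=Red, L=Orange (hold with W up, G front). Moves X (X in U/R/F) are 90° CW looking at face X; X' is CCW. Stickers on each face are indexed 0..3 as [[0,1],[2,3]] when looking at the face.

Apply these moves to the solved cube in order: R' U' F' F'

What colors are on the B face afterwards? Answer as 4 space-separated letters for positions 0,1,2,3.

Answer: R R Y B

Derivation:
After move 1 (R'): R=RRRR U=WBWB F=GWGW D=YGYG B=YBYB
After move 2 (U'): U=BBWW F=OOGW R=GWRR B=RRYB L=YBOO
After move 3 (F'): F=OWOG U=BBGR R=GWYR D=BOYG L=YWOW
After move 4 (F'): F=WGOO U=BBGY R=OWBR D=WWYG L=YROG
Query: B face = RRYB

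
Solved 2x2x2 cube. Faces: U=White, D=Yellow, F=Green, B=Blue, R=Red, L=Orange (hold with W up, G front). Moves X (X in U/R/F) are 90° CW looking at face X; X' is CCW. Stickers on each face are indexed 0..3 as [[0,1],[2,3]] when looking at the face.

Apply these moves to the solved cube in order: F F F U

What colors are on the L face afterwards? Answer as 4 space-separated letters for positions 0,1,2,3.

After move 1 (F): F=GGGG U=WWOO R=WRWR D=RRYY L=OYOY
After move 2 (F): F=GGGG U=WWYY R=OROR D=WWYY L=OROR
After move 3 (F): F=GGGG U=WWRR R=YRYR D=OOYY L=OWOW
After move 4 (U): U=RWRW F=YRGG R=BBYR B=OWBB L=GGOW
Query: L face = GGOW

Answer: G G O W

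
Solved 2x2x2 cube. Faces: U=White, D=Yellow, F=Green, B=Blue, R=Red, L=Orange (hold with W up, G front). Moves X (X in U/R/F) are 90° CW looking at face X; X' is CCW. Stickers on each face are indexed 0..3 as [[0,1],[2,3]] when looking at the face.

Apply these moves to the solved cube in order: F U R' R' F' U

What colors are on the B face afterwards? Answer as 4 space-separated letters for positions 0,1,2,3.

Answer: G Y R B

Derivation:
After move 1 (F): F=GGGG U=WWOO R=WRWR D=RRYY L=OYOY
After move 2 (U): U=OWOW F=WRGG R=BBWR B=OYBB L=GGOY
After move 3 (R'): R=BRBW U=OBOO F=WWGW D=RRYG B=YYRB
After move 4 (R'): R=RWBB U=OROY F=WBGO D=RWYW B=GYRB
After move 5 (F'): F=BOWG U=ORRB R=WWRB D=GYYW L=GYOO
After move 6 (U): U=ROBR F=WWWG R=GYRB B=GYRB L=BOOO
Query: B face = GYRB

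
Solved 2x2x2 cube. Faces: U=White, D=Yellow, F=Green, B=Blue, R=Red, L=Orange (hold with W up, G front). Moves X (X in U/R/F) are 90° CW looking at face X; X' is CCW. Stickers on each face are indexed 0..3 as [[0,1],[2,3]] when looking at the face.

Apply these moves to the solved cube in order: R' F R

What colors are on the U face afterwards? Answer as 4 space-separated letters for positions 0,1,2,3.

Answer: W G O W

Derivation:
After move 1 (R'): R=RRRR U=WBWB F=GWGW D=YGYG B=YBYB
After move 2 (F): F=GGWW U=WBOO R=WRBR D=RRYG L=OYOG
After move 3 (R): R=BWRR U=WGOW F=GRWG D=RYYY B=OBBB
Query: U face = WGOW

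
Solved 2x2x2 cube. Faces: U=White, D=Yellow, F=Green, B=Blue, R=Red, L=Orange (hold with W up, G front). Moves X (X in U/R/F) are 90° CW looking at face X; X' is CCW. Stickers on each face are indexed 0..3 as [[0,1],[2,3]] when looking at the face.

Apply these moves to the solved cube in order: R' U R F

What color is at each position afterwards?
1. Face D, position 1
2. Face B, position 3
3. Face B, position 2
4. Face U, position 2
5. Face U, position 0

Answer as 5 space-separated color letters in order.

After move 1 (R'): R=RRRR U=WBWB F=GWGW D=YGYG B=YBYB
After move 2 (U): U=WWBB F=RRGW R=YBRR B=OOYB L=GWOO
After move 3 (R): R=RYRB U=WRBW F=RGGG D=YYYO B=BOWB
After move 4 (F): F=GRGG U=WROW R=BYWB D=RRYO L=GYOY
Query 1: D[1] = R
Query 2: B[3] = B
Query 3: B[2] = W
Query 4: U[2] = O
Query 5: U[0] = W

Answer: R B W O W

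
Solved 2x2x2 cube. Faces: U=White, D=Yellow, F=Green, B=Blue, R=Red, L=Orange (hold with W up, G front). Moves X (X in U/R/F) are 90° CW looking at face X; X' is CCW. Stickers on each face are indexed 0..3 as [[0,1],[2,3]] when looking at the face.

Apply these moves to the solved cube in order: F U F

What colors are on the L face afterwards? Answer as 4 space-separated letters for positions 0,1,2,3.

Answer: G R O R

Derivation:
After move 1 (F): F=GGGG U=WWOO R=WRWR D=RRYY L=OYOY
After move 2 (U): U=OWOW F=WRGG R=BBWR B=OYBB L=GGOY
After move 3 (F): F=GWGR U=OWYG R=OBWR D=WBYY L=GROR
Query: L face = GROR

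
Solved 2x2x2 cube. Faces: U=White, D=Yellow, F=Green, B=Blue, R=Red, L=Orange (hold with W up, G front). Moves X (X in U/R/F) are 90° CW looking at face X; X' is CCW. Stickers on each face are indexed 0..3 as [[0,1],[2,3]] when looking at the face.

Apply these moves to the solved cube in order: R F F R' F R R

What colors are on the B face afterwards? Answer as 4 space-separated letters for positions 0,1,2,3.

After move 1 (R): R=RRRR U=WGWG F=GYGY D=YBYB B=WBWB
After move 2 (F): F=GGYY U=WGOO R=WRGR D=RRYB L=OYOB
After move 3 (F): F=YGYG U=WGBY R=OROR D=GWYB L=OROR
After move 4 (R'): R=RROO U=WWBW F=YGYY D=GGYG B=BBWB
After move 5 (F): F=YYYG U=WWRR R=BRWO D=ORYG L=OGOG
After move 6 (R): R=WBOR U=WYRG F=YRYG D=OWYB B=RBWB
After move 7 (R): R=OWRB U=WRRG F=YWYB D=OWYR B=GBYB
Query: B face = GBYB

Answer: G B Y B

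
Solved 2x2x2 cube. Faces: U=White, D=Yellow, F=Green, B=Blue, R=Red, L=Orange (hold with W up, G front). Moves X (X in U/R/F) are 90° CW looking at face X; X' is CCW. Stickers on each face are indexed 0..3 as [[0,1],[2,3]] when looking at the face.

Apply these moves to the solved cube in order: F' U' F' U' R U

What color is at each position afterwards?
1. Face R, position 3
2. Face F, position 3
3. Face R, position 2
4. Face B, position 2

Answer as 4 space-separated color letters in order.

Answer: G Y R Y

Derivation:
After move 1 (F'): F=GGGG U=WWRR R=YRYR D=OOYY L=OWOW
After move 2 (U'): U=WRWR F=OWGG R=GGYR B=YRBB L=BBOW
After move 3 (F'): F=WGOG U=WRGY R=OGOR D=BWYY L=BROW
After move 4 (U'): U=RYWG F=BROG R=WGOR B=OGBB L=YROW
After move 5 (R): R=OWRG U=RRWG F=BWOY D=BBYO B=GGYB
After move 6 (U): U=WRGR F=OWOY R=GGRG B=YRYB L=BWOW
Query 1: R[3] = G
Query 2: F[3] = Y
Query 3: R[2] = R
Query 4: B[2] = Y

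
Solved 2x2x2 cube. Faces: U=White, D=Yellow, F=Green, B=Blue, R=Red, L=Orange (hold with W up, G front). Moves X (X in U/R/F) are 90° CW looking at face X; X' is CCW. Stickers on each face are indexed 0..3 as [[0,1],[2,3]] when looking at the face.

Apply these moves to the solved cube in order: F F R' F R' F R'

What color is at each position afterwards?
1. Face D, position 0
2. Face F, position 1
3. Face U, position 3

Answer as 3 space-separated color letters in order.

After move 1 (F): F=GGGG U=WWOO R=WRWR D=RRYY L=OYOY
After move 2 (F): F=GGGG U=WWYY R=OROR D=WWYY L=OROR
After move 3 (R'): R=RROO U=WBYB F=GWGY D=WGYG B=YBWB
After move 4 (F): F=GGYW U=WBRR R=YRBO D=ORYG L=OWOG
After move 5 (R'): R=ROYB U=WWRY F=GBYR D=OGYW B=GBRB
After move 6 (F): F=YGRB U=WWGW R=ROYB D=YRYW L=OOOG
After move 7 (R'): R=OBRY U=WRGG F=YWRW D=YGYB B=WBRB
Query 1: D[0] = Y
Query 2: F[1] = W
Query 3: U[3] = G

Answer: Y W G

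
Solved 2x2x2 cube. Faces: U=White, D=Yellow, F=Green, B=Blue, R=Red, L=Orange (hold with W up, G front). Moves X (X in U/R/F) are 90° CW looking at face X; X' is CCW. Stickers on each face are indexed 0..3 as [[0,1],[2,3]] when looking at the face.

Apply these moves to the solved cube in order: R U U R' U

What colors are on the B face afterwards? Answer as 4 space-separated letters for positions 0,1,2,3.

After move 1 (R): R=RRRR U=WGWG F=GYGY D=YBYB B=WBWB
After move 2 (U): U=WWGG F=RRGY R=WBRR B=OOWB L=GYOO
After move 3 (U): U=GWGW F=WBGY R=OORR B=GYWB L=RROO
After move 4 (R'): R=OROR U=GWGG F=WWGW D=YBYY B=BYBB
After move 5 (U): U=GGGW F=ORGW R=BYOR B=RRBB L=WWOO
Query: B face = RRBB

Answer: R R B B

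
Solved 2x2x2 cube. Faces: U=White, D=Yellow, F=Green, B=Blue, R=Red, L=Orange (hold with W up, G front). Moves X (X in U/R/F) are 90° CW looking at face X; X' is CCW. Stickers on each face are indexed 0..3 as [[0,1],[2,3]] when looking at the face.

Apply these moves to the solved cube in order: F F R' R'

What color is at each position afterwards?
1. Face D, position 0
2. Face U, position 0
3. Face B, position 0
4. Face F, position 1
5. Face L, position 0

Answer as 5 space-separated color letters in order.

After move 1 (F): F=GGGG U=WWOO R=WRWR D=RRYY L=OYOY
After move 2 (F): F=GGGG U=WWYY R=OROR D=WWYY L=OROR
After move 3 (R'): R=RROO U=WBYB F=GWGY D=WGYG B=YBWB
After move 4 (R'): R=RORO U=WWYY F=GBGB D=WWYY B=GBGB
Query 1: D[0] = W
Query 2: U[0] = W
Query 3: B[0] = G
Query 4: F[1] = B
Query 5: L[0] = O

Answer: W W G B O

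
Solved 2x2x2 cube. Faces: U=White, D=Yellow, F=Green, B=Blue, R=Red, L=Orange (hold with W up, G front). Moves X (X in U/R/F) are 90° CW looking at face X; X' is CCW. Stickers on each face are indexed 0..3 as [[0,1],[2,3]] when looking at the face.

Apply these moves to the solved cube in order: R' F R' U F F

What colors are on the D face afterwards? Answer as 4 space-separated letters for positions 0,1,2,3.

After move 1 (R'): R=RRRR U=WBWB F=GWGW D=YGYG B=YBYB
After move 2 (F): F=GGWW U=WBOO R=WRBR D=RRYG L=OYOG
After move 3 (R'): R=RRWB U=WYOY F=GBWO D=RGYW B=GBRB
After move 4 (U): U=OWYY F=RRWO R=GBWB B=OYRB L=GBOG
After move 5 (F): F=WROR U=OWGB R=YBYB D=WGYW L=GROG
After move 6 (F): F=OWRR U=OWGR R=GBBB D=YYYW L=GWOG
Query: D face = YYYW

Answer: Y Y Y W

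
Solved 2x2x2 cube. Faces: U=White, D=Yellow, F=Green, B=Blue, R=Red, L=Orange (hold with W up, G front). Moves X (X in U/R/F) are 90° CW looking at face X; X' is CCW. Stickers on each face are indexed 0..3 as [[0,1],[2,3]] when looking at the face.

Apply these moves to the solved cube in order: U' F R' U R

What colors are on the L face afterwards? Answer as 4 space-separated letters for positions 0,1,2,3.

Answer: G W O Y

Derivation:
After move 1 (U'): U=WWWW F=OOGG R=GGRR B=RRBB L=BBOO
After move 2 (F): F=GOGO U=WWOB R=WGWR D=RGYY L=BYOY
After move 3 (R'): R=GRWW U=WBOR F=GWGB D=ROYO B=YRGB
After move 4 (U): U=OWRB F=GRGB R=YRWW B=BYGB L=GWOY
After move 5 (R): R=WYWR U=ORRB F=GOGO D=RGYB B=BYWB
Query: L face = GWOY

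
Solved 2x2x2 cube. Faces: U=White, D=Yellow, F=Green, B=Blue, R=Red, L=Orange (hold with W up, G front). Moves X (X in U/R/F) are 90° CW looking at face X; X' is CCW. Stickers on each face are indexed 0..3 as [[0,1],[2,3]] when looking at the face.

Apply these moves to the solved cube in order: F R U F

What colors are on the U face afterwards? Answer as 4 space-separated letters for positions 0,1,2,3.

Answer: O W Y R

Derivation:
After move 1 (F): F=GGGG U=WWOO R=WRWR D=RRYY L=OYOY
After move 2 (R): R=WWRR U=WGOG F=GRGY D=RBYB B=OBWB
After move 3 (U): U=OWGG F=WWGY R=OBRR B=OYWB L=GROY
After move 4 (F): F=GWYW U=OWYR R=GBGR D=ROYB L=GROB
Query: U face = OWYR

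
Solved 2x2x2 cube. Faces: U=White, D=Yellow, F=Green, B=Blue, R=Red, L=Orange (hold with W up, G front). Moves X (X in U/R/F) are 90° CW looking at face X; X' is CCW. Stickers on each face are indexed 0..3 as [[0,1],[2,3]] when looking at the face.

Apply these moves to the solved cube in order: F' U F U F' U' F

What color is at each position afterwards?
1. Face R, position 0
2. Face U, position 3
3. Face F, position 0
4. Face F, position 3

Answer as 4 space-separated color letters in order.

Answer: W O R W

Derivation:
After move 1 (F'): F=GGGG U=WWRR R=YRYR D=OOYY L=OWOW
After move 2 (U): U=RWRW F=YRGG R=BBYR B=OWBB L=GGOW
After move 3 (F): F=GYGR U=RWWG R=RBWR D=YBYY L=GOOO
After move 4 (U): U=WRGW F=RBGR R=OWWR B=GOBB L=GYOO
After move 5 (F'): F=BRRG U=WROW R=BWYR D=YOYY L=GWOG
After move 6 (U'): U=RWWO F=GWRG R=BRYR B=BWBB L=GOOG
After move 7 (F): F=RGGW U=RWGO R=WROR D=YBYY L=GYOO
Query 1: R[0] = W
Query 2: U[3] = O
Query 3: F[0] = R
Query 4: F[3] = W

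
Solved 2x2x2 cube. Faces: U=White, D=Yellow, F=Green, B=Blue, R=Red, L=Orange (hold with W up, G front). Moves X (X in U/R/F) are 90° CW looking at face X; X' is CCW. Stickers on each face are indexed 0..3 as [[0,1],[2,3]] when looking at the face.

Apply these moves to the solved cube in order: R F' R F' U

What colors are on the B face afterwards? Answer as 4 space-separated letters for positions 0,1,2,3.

After move 1 (R): R=RRRR U=WGWG F=GYGY D=YBYB B=WBWB
After move 2 (F'): F=YYGG U=WGRR R=BRYR D=OOYB L=OGOW
After move 3 (R): R=YBRR U=WYRG F=YOGB D=OWYW B=RBGB
After move 4 (F'): F=OBYG U=WYYR R=WBOR D=GWYW L=OGOR
After move 5 (U): U=YWRY F=WBYG R=RBOR B=OGGB L=OBOR
Query: B face = OGGB

Answer: O G G B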